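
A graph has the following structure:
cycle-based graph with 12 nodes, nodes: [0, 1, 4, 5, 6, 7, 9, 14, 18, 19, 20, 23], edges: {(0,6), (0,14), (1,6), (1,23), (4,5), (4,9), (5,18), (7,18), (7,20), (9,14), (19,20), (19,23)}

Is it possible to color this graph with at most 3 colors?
A valid 3-coloring: color 1: [4, 6, 14, 18, 20, 23]; color 2: [0, 1, 5, 7, 9, 19].
(χ(G) = 2 ≤ 3.)

Yes, G is 3-colorable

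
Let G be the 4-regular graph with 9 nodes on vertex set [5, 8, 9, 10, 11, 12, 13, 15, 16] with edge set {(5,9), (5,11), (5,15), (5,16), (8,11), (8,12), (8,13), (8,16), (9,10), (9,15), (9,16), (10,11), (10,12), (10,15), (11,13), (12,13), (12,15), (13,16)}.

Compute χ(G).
χ(G) = 4

Clique number ω(G) = 3 (lower bound: χ ≥ ω).
Suppose a proper 3-coloring c exists. The clique [5, 9, 15] takes 3 distinct colors; by symmetry let c(5) = 1, c(9) = 2, c(15) = 3.
- Vertex 10: neighbors [9, 15] already have colors [2, 3] ⇒ c(10) = 1.
- Vertex 12: neighbors [10, 15] already have colors [1, 3] ⇒ c(12) = 2.
- Vertex 16: neighbors [5, 9] already have colors [1, 2] ⇒ c(16) = 3.
- Vertex 8: neighbors [12, 16] already have colors [2, 3] ⇒ c(8) = 1.
- Vertex 13: neighbors [8, 12, 16] already have colors [1, 2, 3] — all 3 colors blocked. Contradiction.
The forced assignments end in a contradiction, so G has no proper 3-coloring (χ ≥ 4).
The coloring below uses 4 colors, so χ(G) = 4.
A valid 4-coloring: color 1: [8, 15]; color 2: [9, 13]; color 3: [11, 12, 16]; color 4: [5, 10].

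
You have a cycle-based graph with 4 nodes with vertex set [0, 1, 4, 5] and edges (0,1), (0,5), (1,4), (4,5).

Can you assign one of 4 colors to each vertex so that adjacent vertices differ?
Yes, G is 4-colorable

A valid 4-coloring: color 1: [1, 5]; color 2: [0, 4].
(χ(G) = 2 ≤ 4.)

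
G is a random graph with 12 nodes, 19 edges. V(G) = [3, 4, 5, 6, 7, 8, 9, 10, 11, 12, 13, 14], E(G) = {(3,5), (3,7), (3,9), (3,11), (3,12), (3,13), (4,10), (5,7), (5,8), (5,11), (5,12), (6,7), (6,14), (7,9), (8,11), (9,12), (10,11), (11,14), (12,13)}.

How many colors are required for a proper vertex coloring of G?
Clique number ω(G) = 3 (lower bound: χ ≥ ω).
The clique on [3, 9, 12] has size 3, forcing χ ≥ 3, and the coloring below uses 3 colors, so χ(G) = 3.
A valid 3-coloring: color 1: [3, 8, 10, 14]; color 2: [4, 5, 6, 9, 13]; color 3: [7, 11, 12].

χ(G) = 3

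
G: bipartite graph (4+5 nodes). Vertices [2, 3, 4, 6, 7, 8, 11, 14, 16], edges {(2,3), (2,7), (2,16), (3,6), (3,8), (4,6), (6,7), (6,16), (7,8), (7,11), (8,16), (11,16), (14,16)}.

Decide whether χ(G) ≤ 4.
A valid 4-coloring: color 1: [3, 4, 7, 16]; color 2: [2, 6, 8, 11, 14].
(χ(G) = 2 ≤ 4.)

Yes, G is 4-colorable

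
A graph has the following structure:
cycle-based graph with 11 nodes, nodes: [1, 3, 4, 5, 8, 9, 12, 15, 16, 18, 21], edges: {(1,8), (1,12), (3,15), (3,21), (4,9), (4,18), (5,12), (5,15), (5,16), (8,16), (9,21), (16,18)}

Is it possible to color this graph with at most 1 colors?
No, G is not 1-colorable

Edge (1,8) forces its endpoints to differ, so 1 color is not enough.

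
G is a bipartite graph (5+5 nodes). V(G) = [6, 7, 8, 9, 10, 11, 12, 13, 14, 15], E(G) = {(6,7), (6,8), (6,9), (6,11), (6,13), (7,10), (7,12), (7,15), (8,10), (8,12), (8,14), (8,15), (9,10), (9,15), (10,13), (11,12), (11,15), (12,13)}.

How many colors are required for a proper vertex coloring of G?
Clique number ω(G) = 2 (lower bound: χ ≥ ω).
The graph is bipartite (no odd cycle), so 2 colors suffice: χ(G) = 2.
A valid 2-coloring: color 1: [6, 10, 12, 14, 15]; color 2: [7, 8, 9, 11, 13].

χ(G) = 2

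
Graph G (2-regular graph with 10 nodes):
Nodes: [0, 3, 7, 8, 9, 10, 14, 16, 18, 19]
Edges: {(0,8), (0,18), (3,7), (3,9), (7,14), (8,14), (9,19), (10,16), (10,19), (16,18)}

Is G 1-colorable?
Edge (0,8) forces its endpoints to differ, so 1 color is not enough.

No, G is not 1-colorable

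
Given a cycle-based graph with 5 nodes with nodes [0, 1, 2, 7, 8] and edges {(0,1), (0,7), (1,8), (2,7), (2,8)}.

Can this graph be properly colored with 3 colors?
A valid 3-coloring: color 1: [1, 7]; color 2: [0, 2]; color 3: [8].
(χ(G) = 3 ≤ 3.)

Yes, G is 3-colorable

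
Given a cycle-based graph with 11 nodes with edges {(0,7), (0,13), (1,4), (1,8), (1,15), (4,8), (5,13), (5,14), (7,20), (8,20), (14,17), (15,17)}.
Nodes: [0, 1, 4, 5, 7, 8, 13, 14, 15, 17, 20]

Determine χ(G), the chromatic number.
Clique number ω(G) = 3 (lower bound: χ ≥ ω).
The clique on [1, 4, 8] has size 3, forcing χ ≥ 3, and the coloring below uses 3 colors, so χ(G) = 3.
A valid 3-coloring: color 1: [7, 8, 13, 14, 15]; color 2: [0, 1, 5, 17, 20]; color 3: [4].

χ(G) = 3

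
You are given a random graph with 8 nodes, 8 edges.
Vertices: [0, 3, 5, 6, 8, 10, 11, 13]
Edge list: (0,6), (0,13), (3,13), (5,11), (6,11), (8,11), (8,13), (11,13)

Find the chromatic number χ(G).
Clique number ω(G) = 3 (lower bound: χ ≥ ω).
The clique on [8, 11, 13] has size 3, forcing χ ≥ 3, and the coloring below uses 3 colors, so χ(G) = 3.
A valid 3-coloring: color 1: [5, 6, 10, 13]; color 2: [0, 3, 11]; color 3: [8].

χ(G) = 3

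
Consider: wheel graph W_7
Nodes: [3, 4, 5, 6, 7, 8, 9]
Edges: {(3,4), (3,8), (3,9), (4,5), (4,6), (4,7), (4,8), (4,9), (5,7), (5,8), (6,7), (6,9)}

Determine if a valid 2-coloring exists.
No, G is not 2-colorable

The clique on vertices [3, 4, 8] has size 3 > 2, so it alone needs 3 colors.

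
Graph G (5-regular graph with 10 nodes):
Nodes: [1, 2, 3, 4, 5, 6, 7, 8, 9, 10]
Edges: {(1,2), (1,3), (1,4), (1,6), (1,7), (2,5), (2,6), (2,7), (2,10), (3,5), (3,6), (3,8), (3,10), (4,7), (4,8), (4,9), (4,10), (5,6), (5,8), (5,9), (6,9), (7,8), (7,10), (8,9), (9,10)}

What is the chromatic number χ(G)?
Clique number ω(G) = 3 (lower bound: χ ≥ ω).
Suppose a proper 3-coloring c exists. The clique [1, 2, 6] takes 3 distinct colors; by symmetry let c(1) = 1, c(2) = 2, c(6) = 3.
- Vertex 3: neighbors [1, 6] already have colors [1, 3] ⇒ c(3) = 2.
- Vertex 7: neighbors [1, 2] already have colors [1, 2] ⇒ c(7) = 3.
- Vertex 4: neighbors [1, 7] already have colors [1, 3] ⇒ c(4) = 2.
- Vertex 9: neighbors [4, 6] already have colors [2, 3] ⇒ c(9) = 1.
- Vertex 5: neighbors [9, 2, 6] already have colors [1, 2, 3] — all 3 colors blocked. Contradiction.
The forced assignments end in a contradiction, so G has no proper 3-coloring (χ ≥ 4).
The coloring below uses 4 colors, so χ(G) = 4.
A valid 4-coloring: color 1: [4, 5]; color 2: [2, 3, 9]; color 3: [1, 8, 10]; color 4: [6, 7].

χ(G) = 4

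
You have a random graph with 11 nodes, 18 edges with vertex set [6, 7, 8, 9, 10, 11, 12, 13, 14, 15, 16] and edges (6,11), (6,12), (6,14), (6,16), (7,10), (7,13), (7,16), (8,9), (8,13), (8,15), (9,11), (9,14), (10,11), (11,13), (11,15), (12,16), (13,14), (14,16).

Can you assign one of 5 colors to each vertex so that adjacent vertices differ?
A valid 5-coloring: color 1: [8, 11, 16]; color 2: [6, 9, 10, 13, 15]; color 3: [7, 12, 14].
(χ(G) = 3 ≤ 5.)

Yes, G is 5-colorable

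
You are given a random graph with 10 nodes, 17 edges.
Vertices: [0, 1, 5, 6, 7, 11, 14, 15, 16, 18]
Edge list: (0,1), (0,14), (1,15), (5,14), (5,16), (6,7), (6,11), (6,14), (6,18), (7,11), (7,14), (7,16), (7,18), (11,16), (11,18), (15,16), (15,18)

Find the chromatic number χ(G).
Clique number ω(G) = 4 (lower bound: χ ≥ ω).
The clique on [6, 7, 11, 18] has size 4, forcing χ ≥ 4, and the coloring below uses 4 colors, so χ(G) = 4.
A valid 4-coloring: color 1: [0, 5, 7, 15]; color 2: [1, 14, 16, 18]; color 3: [11]; color 4: [6].

χ(G) = 4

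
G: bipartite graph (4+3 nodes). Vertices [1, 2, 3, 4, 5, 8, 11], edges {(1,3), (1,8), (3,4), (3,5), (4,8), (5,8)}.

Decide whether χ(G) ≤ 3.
Yes, G is 3-colorable

A valid 3-coloring: color 1: [2, 3, 8, 11]; color 2: [1, 4, 5].
(χ(G) = 2 ≤ 3.)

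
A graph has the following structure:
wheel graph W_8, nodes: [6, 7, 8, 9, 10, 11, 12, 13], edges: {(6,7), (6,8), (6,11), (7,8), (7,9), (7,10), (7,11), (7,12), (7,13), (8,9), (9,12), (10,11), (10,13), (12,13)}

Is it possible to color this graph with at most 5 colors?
A valid 5-coloring: color 1: [7]; color 2: [9, 11, 13]; color 3: [8, 10, 12]; color 4: [6].
(χ(G) = 4 ≤ 5.)

Yes, G is 5-colorable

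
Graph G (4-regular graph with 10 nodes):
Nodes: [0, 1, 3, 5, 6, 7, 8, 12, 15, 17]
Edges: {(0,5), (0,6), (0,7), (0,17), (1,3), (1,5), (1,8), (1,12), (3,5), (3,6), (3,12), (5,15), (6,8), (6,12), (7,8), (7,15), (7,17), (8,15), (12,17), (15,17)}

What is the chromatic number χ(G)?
Clique number ω(G) = 3 (lower bound: χ ≥ ω).
Suppose a proper 3-coloring c exists. The clique [0, 7, 17] takes 3 distinct colors; by symmetry let c(0) = 1, c(7) = 2, c(17) = 3.
- Vertex 15: neighbors [7, 17] already have colors [2, 3] ⇒ c(15) = 1.
- Vertex 8: neighbors [15, 7] already have colors [1, 2] ⇒ c(8) = 3.
- Vertex 6: neighbors [0, 8] already have colors [1, 3] ⇒ c(6) = 2.
- Vertex 12: neighbors [6, 17] already have colors [2, 3] ⇒ c(12) = 1.
- Vertex 1: neighbors [12, 8] already have colors [1, 3] ⇒ c(1) = 2.
- Vertex 3: neighbors [12, 1] already have colors [1, 2] ⇒ c(3) = 3.
- Vertex 5: neighbors [0, 1, 3] already have colors [1, 2, 3] — all 3 colors blocked. Contradiction.
The forced assignments end in a contradiction, so G has no proper 3-coloring (χ ≥ 4).
The coloring below uses 4 colors, so χ(G) = 4.
A valid 4-coloring: color 1: [5, 7, 12]; color 2: [1, 6, 17]; color 3: [0, 3, 8]; color 4: [15].

χ(G) = 4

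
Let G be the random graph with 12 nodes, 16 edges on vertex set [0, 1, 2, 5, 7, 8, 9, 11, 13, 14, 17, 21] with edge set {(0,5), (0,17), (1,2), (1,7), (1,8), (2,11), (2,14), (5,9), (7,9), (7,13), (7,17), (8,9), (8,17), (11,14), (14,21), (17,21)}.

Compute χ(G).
Clique number ω(G) = 3 (lower bound: χ ≥ ω).
The clique on [2, 11, 14] has size 3, forcing χ ≥ 3, and the coloring below uses 3 colors, so χ(G) = 3.
A valid 3-coloring: color 1: [0, 2, 7, 8, 21]; color 2: [1, 9, 13, 14, 17]; color 3: [5, 11].

χ(G) = 3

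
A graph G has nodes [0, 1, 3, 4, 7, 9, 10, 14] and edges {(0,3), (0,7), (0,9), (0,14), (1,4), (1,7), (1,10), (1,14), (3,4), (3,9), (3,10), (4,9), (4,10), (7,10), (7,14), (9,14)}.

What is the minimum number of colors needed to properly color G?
χ(G) = 4

Clique number ω(G) = 3 (lower bound: χ ≥ ω).
Suppose a proper 3-coloring c exists. The clique [0, 3, 9] takes 3 distinct colors; by symmetry let c(0) = 1, c(3) = 2, c(9) = 3.
- Vertex 4: neighbors [3, 9] already have colors [2, 3] ⇒ c(4) = 1.
- Vertex 10: neighbors [4, 3] already have colors [1, 2] ⇒ c(10) = 3.
- Vertex 1: neighbors [4, 10] already have colors [1, 3] ⇒ c(1) = 2.
- Vertex 7: neighbors [0, 1, 10] already have colors [1, 2, 3] — all 3 colors blocked. Contradiction.
The forced assignments end in a contradiction, so G has no proper 3-coloring (χ ≥ 4).
The coloring below uses 4 colors, so χ(G) = 4.
A valid 4-coloring: color 1: [0, 4]; color 2: [1, 9]; color 3: [3, 7]; color 4: [10, 14].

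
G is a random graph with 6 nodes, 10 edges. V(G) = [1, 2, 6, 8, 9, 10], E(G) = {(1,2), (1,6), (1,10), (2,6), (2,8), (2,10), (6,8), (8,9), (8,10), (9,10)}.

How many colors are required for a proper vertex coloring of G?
χ(G) = 3

Clique number ω(G) = 3 (lower bound: χ ≥ ω).
The clique on [8, 9, 10] has size 3, forcing χ ≥ 3, and the coloring below uses 3 colors, so χ(G) = 3.
A valid 3-coloring: color 1: [6, 10]; color 2: [1, 8]; color 3: [2, 9].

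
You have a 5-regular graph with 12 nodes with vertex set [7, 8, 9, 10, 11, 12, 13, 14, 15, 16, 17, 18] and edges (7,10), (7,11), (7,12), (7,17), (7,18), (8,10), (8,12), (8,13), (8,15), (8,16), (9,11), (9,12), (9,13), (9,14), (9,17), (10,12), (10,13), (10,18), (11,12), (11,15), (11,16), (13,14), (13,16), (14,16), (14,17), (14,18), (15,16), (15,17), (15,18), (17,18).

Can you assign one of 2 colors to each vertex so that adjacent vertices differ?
The clique on vertices [7, 17, 18] has size 3 > 2, so it alone needs 3 colors.

No, G is not 2-colorable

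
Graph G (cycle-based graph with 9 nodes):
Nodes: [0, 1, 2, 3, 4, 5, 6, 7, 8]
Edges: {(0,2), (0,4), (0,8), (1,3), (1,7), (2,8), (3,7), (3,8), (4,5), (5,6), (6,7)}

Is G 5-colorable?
Yes, G is 5-colorable

A valid 5-coloring: color 1: [0, 3, 5]; color 2: [4, 7, 8]; color 3: [1, 2, 6].
(χ(G) = 3 ≤ 5.)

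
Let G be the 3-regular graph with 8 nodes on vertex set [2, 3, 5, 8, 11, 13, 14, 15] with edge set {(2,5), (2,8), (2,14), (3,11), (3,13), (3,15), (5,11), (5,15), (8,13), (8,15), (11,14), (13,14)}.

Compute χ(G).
Clique number ω(G) = 2 (lower bound: χ ≥ ω).
The graph is bipartite (no odd cycle), so 2 colors suffice: χ(G) = 2.
A valid 2-coloring: color 1: [2, 11, 13, 15]; color 2: [3, 5, 8, 14].

χ(G) = 2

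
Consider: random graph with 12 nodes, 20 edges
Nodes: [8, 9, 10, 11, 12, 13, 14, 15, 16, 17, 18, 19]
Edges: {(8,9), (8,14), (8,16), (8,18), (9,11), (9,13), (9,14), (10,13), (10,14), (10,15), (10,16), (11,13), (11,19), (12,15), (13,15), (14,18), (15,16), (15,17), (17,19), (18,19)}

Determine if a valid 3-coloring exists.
A valid 3-coloring: color 1: [9, 15, 18]; color 2: [12, 13, 14, 16, 19]; color 3: [8, 10, 11, 17].
(χ(G) = 3 ≤ 3.)

Yes, G is 3-colorable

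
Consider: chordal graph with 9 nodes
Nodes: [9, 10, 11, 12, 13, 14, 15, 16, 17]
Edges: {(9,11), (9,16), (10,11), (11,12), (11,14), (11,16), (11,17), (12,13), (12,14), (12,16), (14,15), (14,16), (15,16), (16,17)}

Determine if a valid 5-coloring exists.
A valid 5-coloring: color 1: [11, 13, 15]; color 2: [10, 16]; color 3: [9, 12, 17]; color 4: [14].
(χ(G) = 4 ≤ 5.)

Yes, G is 5-colorable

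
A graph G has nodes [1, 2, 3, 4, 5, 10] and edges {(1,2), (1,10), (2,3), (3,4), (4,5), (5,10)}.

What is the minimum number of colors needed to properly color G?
Clique number ω(G) = 2 (lower bound: χ ≥ ω).
The graph is bipartite (no odd cycle), so 2 colors suffice: χ(G) = 2.
A valid 2-coloring: color 1: [2, 4, 10]; color 2: [1, 3, 5].

χ(G) = 2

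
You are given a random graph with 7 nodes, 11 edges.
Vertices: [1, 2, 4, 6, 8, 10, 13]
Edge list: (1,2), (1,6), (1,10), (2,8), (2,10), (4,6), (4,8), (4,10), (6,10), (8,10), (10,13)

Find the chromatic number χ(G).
Clique number ω(G) = 3 (lower bound: χ ≥ ω).
Odd cycle [8, 4, 6, 1, 2] needs 3 colors (χ ≥ 3).
Vertex 10 is adjacent to every vertex of [1, 2, 4, 6, 8], which already need 3 colors among themselves, so 10 needs a new color (χ ≥ 4).
The coloring below uses 4 colors, so χ(G) = 4.
A valid 4-coloring: color 1: [10]; color 2: [1, 8, 13]; color 3: [2, 4]; color 4: [6].

χ(G) = 4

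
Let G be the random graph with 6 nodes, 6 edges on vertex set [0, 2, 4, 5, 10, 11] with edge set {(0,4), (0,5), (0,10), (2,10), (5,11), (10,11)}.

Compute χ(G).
Clique number ω(G) = 2 (lower bound: χ ≥ ω).
The graph is bipartite (no odd cycle), so 2 colors suffice: χ(G) = 2.
A valid 2-coloring: color 1: [0, 2, 11]; color 2: [4, 5, 10].

χ(G) = 2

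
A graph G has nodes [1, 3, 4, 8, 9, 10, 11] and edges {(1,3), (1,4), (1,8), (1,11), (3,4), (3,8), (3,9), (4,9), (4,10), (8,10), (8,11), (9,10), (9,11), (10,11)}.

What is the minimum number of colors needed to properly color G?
χ(G) = 4

Clique number ω(G) = 3 (lower bound: χ ≥ ω).
Suppose a proper 3-coloring c exists. The clique [1, 3, 4] takes 3 distinct colors; by symmetry let c(1) = 1, c(3) = 2, c(4) = 3.
- Vertex 8: neighbors [1, 3] already have colors [1, 2] ⇒ c(8) = 3.
- Vertex 9: neighbors [3, 4] already have colors [2, 3] ⇒ c(9) = 1.
- Vertex 10: neighbors [9, 4] already have colors [1, 3] ⇒ c(10) = 2.
- Vertex 11: neighbors [1, 10, 8] already have colors [1, 2, 3] — all 3 colors blocked. Contradiction.
The forced assignments end in a contradiction, so G has no proper 3-coloring (χ ≥ 4).
The coloring below uses 4 colors, so χ(G) = 4.
A valid 4-coloring: color 1: [3, 11]; color 2: [8, 9]; color 3: [1, 10]; color 4: [4].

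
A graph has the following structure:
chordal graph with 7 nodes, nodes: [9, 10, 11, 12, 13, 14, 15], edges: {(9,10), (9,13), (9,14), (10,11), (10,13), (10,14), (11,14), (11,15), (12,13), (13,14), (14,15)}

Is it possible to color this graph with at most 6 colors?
Yes, G is 6-colorable

A valid 6-coloring: color 1: [12, 14]; color 2: [11, 13]; color 3: [10, 15]; color 4: [9].
(χ(G) = 4 ≤ 6.)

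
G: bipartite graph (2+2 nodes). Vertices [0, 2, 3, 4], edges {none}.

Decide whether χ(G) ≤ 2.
Yes, G is 2-colorable

A valid 2-coloring: color 1: [0, 2, 3, 4].
(χ(G) = 1 ≤ 2.)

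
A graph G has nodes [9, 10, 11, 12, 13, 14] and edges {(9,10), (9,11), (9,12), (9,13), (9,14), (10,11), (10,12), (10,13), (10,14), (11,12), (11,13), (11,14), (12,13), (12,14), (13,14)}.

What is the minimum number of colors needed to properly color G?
Clique number ω(G) = 6 (lower bound: χ ≥ ω).
The clique on [9, 10, 11, 12, 13, 14] has size 6, forcing χ ≥ 6, and the coloring below uses 6 colors, so χ(G) = 6.
A valid 6-coloring: color 1: [9]; color 2: [14]; color 3: [13]; color 4: [11]; color 5: [10]; color 6: [12].

χ(G) = 6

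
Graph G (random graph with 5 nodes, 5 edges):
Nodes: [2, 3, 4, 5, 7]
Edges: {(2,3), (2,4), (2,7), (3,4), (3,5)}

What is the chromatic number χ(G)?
χ(G) = 3

Clique number ω(G) = 3 (lower bound: χ ≥ ω).
The clique on [2, 3, 4] has size 3, forcing χ ≥ 3, and the coloring below uses 3 colors, so χ(G) = 3.
A valid 3-coloring: color 1: [2, 5]; color 2: [3, 7]; color 3: [4].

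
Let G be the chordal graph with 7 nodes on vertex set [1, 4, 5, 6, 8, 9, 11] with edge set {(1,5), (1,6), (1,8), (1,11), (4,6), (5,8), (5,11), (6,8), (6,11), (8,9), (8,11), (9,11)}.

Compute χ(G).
Clique number ω(G) = 4 (lower bound: χ ≥ ω).
The clique on [1, 5, 8, 11] has size 4, forcing χ ≥ 4, and the coloring below uses 4 colors, so χ(G) = 4.
A valid 4-coloring: color 1: [4, 8]; color 2: [11]; color 3: [1, 9]; color 4: [5, 6].

χ(G) = 4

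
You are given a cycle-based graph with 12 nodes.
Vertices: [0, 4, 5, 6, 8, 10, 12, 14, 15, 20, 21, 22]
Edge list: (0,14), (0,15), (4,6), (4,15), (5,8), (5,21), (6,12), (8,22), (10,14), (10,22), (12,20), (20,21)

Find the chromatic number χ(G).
χ(G) = 2

Clique number ω(G) = 2 (lower bound: χ ≥ ω).
The graph is bipartite (no odd cycle), so 2 colors suffice: χ(G) = 2.
A valid 2-coloring: color 1: [5, 6, 14, 15, 20, 22]; color 2: [0, 4, 8, 10, 12, 21].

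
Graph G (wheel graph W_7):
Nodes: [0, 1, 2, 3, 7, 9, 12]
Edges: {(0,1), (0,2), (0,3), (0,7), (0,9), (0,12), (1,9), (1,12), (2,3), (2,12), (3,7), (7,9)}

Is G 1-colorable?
No, G is not 1-colorable

The clique on vertices [0, 1, 9] has size 3 > 1, so it alone needs 3 colors.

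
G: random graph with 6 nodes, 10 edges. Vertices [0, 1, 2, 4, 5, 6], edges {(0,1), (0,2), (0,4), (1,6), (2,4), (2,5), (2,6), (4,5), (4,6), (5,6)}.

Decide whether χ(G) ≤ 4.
Yes, G is 4-colorable

A valid 4-coloring: color 1: [1, 2]; color 2: [0, 6]; color 3: [4]; color 4: [5].
(χ(G) = 4 ≤ 4.)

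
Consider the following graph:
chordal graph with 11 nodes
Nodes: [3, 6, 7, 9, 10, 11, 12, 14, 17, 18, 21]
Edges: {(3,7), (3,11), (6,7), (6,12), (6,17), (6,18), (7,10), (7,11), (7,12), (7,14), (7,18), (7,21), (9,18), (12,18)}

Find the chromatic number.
Clique number ω(G) = 4 (lower bound: χ ≥ ω).
The clique on [6, 7, 12, 18] has size 4, forcing χ ≥ 4, and the coloring below uses 4 colors, so χ(G) = 4.
A valid 4-coloring: color 1: [7, 9, 17]; color 2: [6, 10, 11, 14, 21]; color 3: [3, 18]; color 4: [12].

χ(G) = 4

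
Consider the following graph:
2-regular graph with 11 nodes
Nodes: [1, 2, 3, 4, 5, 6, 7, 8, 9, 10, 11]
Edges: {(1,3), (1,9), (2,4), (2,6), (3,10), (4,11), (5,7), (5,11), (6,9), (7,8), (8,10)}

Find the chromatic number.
Clique number ω(G) = 2 (lower bound: χ ≥ ω).
Odd cycle [5, 11, 4, 2, 6, 9, 1, 3, 10, 8, 7] needs 3 colors (χ ≥ 3).
The coloring below uses 3 colors, so χ(G) = 3.
A valid 3-coloring: color 1: [2, 3, 5, 8, 9]; color 2: [1, 4, 6, 7, 10]; color 3: [11].

χ(G) = 3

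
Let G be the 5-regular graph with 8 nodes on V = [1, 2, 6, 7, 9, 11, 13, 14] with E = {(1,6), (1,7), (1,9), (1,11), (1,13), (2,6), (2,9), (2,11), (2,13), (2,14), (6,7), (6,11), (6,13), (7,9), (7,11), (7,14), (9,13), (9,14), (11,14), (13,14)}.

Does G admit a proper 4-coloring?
Yes, G is 4-colorable

A valid 4-coloring: color 1: [1, 2]; color 2: [6, 14]; color 3: [7, 13]; color 4: [9, 11].
(χ(G) = 4 ≤ 4.)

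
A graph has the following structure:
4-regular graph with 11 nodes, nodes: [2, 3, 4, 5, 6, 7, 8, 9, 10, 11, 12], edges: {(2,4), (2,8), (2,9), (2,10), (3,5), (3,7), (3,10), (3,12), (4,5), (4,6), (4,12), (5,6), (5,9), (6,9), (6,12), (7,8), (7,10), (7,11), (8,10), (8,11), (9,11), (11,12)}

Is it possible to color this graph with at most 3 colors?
Yes, G is 3-colorable

A valid 3-coloring: color 1: [6, 10, 11]; color 2: [3, 4, 8, 9]; color 3: [2, 5, 7, 12].
(χ(G) = 3 ≤ 3.)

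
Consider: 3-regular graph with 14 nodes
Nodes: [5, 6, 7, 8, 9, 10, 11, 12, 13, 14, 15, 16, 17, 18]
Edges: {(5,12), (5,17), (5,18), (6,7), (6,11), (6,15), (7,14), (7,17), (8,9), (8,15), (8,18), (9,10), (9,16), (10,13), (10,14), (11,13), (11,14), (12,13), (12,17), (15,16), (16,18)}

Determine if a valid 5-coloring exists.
A valid 5-coloring: color 1: [5, 7, 9, 13, 15]; color 2: [6, 14, 17, 18]; color 3: [8, 10, 11, 12, 16].
(χ(G) = 3 ≤ 5.)

Yes, G is 5-colorable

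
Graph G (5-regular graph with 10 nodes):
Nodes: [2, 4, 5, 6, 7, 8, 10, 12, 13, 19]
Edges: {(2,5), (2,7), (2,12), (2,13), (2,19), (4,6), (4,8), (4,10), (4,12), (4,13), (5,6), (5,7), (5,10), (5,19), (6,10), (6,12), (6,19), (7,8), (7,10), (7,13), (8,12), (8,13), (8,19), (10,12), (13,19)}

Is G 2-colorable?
No, G is not 2-colorable

The clique on vertices [4, 6, 10, 12] has size 4 > 2, so it alone needs 4 colors.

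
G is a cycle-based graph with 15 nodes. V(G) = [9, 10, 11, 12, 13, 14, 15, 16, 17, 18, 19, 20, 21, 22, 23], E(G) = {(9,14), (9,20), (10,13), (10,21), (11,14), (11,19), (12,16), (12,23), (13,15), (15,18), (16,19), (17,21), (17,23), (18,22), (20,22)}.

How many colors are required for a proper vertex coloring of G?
Clique number ω(G) = 2 (lower bound: χ ≥ ω).
Odd cycle [20, 22, 18, 15, 13, 10, 21, 17, 23, 12, 16, 19, 11, 14, 9] needs 3 colors (χ ≥ 3).
The coloring below uses 3 colors, so χ(G) = 3.
A valid 3-coloring: color 1: [13, 14, 16, 18, 20, 21, 23]; color 2: [9, 10, 12, 15, 17, 19, 22]; color 3: [11].

χ(G) = 3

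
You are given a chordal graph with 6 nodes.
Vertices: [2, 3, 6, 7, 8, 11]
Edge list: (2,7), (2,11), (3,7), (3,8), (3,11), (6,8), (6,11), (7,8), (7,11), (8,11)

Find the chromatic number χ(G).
Clique number ω(G) = 4 (lower bound: χ ≥ ω).
The clique on [3, 7, 8, 11] has size 4, forcing χ ≥ 4, and the coloring below uses 4 colors, so χ(G) = 4.
A valid 4-coloring: color 1: [11]; color 2: [2, 8]; color 3: [6, 7]; color 4: [3].

χ(G) = 4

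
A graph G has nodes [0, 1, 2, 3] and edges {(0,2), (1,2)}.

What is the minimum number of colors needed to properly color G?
χ(G) = 2

Clique number ω(G) = 2 (lower bound: χ ≥ ω).
The graph is bipartite (no odd cycle), so 2 colors suffice: χ(G) = 2.
A valid 2-coloring: color 1: [2, 3]; color 2: [0, 1].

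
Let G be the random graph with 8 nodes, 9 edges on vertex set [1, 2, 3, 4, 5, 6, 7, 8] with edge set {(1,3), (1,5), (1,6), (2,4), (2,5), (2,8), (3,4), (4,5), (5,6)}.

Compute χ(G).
χ(G) = 3

Clique number ω(G) = 3 (lower bound: χ ≥ ω).
The clique on [1, 5, 6] has size 3, forcing χ ≥ 3, and the coloring below uses 3 colors, so χ(G) = 3.
A valid 3-coloring: color 1: [3, 5, 7, 8]; color 2: [1, 4]; color 3: [2, 6].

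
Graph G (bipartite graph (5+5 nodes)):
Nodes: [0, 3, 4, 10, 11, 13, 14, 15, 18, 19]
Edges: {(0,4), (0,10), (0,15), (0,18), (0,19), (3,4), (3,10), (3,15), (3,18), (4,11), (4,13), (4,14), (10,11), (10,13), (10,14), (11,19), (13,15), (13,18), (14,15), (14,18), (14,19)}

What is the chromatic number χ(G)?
χ(G) = 2

Clique number ω(G) = 2 (lower bound: χ ≥ ω).
The graph is bipartite (no odd cycle), so 2 colors suffice: χ(G) = 2.
A valid 2-coloring: color 1: [0, 3, 11, 13, 14]; color 2: [4, 10, 15, 18, 19].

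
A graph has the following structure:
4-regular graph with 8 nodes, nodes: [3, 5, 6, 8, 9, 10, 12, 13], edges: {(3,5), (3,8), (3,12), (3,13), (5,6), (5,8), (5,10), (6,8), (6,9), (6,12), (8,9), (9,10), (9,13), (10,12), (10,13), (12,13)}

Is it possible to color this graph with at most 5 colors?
Yes, G is 5-colorable

A valid 5-coloring: color 1: [8, 13]; color 2: [3, 6, 10]; color 3: [5, 9, 12].
(χ(G) = 3 ≤ 5.)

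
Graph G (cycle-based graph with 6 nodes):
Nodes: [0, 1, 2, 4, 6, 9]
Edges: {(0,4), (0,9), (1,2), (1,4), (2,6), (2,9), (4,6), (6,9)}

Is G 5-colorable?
Yes, G is 5-colorable

A valid 5-coloring: color 1: [0, 1, 6]; color 2: [4, 9]; color 3: [2].
(χ(G) = 3 ≤ 5.)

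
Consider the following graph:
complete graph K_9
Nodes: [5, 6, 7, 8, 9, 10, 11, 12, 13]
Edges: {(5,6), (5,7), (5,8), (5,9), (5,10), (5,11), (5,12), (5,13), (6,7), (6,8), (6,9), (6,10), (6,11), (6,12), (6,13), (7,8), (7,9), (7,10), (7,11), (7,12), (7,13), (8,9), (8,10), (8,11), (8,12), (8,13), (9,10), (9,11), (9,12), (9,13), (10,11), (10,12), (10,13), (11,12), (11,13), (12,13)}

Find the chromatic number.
χ(G) = 9

Clique number ω(G) = 9 (lower bound: χ ≥ ω).
The clique on [5, 6, 7, 8, 9, 10, 11, 12, 13] has size 9, forcing χ ≥ 9, and the coloring below uses 9 colors, so χ(G) = 9.
A valid 9-coloring: color 1: [10]; color 2: [7]; color 3: [8]; color 4: [12]; color 5: [5]; color 6: [6]; color 7: [9]; color 8: [11]; color 9: [13].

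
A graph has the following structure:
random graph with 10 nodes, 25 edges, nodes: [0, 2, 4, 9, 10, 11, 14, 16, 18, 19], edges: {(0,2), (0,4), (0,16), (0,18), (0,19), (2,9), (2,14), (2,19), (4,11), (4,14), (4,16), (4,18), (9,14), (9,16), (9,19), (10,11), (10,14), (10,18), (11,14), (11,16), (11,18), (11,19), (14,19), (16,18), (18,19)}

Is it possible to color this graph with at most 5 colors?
Yes, G is 5-colorable

A valid 5-coloring: color 1: [10, 16, 19]; color 2: [0, 9, 11]; color 3: [14, 18]; color 4: [2, 4].
(χ(G) = 4 ≤ 5.)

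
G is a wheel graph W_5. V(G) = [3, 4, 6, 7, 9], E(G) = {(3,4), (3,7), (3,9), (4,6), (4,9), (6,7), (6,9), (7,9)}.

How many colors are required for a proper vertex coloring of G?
χ(G) = 3

Clique number ω(G) = 3 (lower bound: χ ≥ ω).
The clique on [3, 4, 9] has size 3, forcing χ ≥ 3, and the coloring below uses 3 colors, so χ(G) = 3.
A valid 3-coloring: color 1: [9]; color 2: [4, 7]; color 3: [3, 6].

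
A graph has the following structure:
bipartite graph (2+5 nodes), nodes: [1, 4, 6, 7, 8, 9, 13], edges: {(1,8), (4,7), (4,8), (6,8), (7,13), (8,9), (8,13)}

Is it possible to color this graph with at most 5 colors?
A valid 5-coloring: color 1: [7, 8]; color 2: [1, 4, 6, 9, 13].
(χ(G) = 2 ≤ 5.)

Yes, G is 5-colorable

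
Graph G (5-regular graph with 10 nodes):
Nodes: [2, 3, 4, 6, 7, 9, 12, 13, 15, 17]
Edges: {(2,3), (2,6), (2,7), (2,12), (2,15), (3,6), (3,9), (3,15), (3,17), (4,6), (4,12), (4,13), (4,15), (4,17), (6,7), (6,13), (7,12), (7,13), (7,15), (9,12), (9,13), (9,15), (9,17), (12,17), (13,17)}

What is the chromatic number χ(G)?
χ(G) = 4

Clique number ω(G) = 3 (lower bound: χ ≥ ω).
Suppose a proper 3-coloring c exists. The clique [2, 3, 6] takes 3 distinct colors; by symmetry let c(2) = 1, c(3) = 2, c(6) = 3.
- Vertex 7: neighbors [2, 6] already have colors [1, 3] ⇒ c(7) = 2.
- Vertex 12: neighbors [2, 7] already have colors [1, 2] ⇒ c(12) = 3.
- Vertex 9: neighbors [3, 12] already have colors [2, 3] ⇒ c(9) = 1.
- Vertex 13: neighbors [9, 7, 6] already have colors [1, 2, 3] — all 3 colors blocked. Contradiction.
The forced assignments end in a contradiction, so G has no proper 3-coloring (χ ≥ 4).
The coloring below uses 4 colors, so χ(G) = 4.
A valid 4-coloring: color 1: [12, 13, 15]; color 2: [6, 17]; color 3: [2, 4, 9]; color 4: [3, 7].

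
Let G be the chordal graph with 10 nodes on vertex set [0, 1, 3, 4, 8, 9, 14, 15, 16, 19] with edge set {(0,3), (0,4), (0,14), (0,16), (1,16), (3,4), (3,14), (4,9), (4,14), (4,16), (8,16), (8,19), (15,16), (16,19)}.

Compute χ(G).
χ(G) = 4

Clique number ω(G) = 4 (lower bound: χ ≥ ω).
The clique on [0, 3, 4, 14] has size 4, forcing χ ≥ 4, and the coloring below uses 4 colors, so χ(G) = 4.
A valid 4-coloring: color 1: [3, 9, 16]; color 2: [1, 4, 15, 19]; color 3: [0, 8]; color 4: [14].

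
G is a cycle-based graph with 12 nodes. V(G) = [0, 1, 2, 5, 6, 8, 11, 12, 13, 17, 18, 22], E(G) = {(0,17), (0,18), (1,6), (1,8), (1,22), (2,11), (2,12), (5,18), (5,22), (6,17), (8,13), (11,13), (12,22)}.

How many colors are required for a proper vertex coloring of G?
Clique number ω(G) = 2 (lower bound: χ ≥ ω).
Odd cycle [8, 13, 11, 2, 12, 22, 1] needs 3 colors (χ ≥ 3).
The coloring below uses 3 colors, so χ(G) = 3.
A valid 3-coloring: color 1: [1, 2, 13, 17, 18]; color 2: [0, 6, 8, 11, 22]; color 3: [5, 12].

χ(G) = 3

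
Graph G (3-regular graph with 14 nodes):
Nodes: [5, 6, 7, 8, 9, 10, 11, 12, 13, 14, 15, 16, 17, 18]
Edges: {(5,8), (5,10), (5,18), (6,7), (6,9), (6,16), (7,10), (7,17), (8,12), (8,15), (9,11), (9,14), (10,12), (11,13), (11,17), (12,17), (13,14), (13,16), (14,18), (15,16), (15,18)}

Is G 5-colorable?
A valid 5-coloring: color 1: [5, 7, 11, 12, 14, 16]; color 2: [8, 9, 10, 13, 17, 18]; color 3: [6, 15].
(χ(G) = 3 ≤ 5.)

Yes, G is 5-colorable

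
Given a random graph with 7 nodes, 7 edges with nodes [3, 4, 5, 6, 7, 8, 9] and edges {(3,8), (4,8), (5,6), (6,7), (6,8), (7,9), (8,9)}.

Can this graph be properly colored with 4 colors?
Yes, G is 4-colorable

A valid 4-coloring: color 1: [5, 7, 8]; color 2: [3, 4, 6, 9].
(χ(G) = 2 ≤ 4.)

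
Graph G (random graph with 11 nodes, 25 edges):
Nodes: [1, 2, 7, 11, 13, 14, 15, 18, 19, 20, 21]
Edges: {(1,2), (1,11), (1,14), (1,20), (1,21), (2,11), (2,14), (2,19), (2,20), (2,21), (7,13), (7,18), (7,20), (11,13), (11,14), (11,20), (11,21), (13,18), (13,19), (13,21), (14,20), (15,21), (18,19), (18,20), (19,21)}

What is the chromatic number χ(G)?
χ(G) = 5

Clique number ω(G) = 5 (lower bound: χ ≥ ω).
The clique on [1, 2, 11, 14, 20] has size 5, forcing χ ≥ 5, and the coloring below uses 5 colors, so χ(G) = 5.
A valid 5-coloring: color 1: [11, 15, 18]; color 2: [20, 21]; color 3: [2, 13]; color 4: [1, 7, 19]; color 5: [14].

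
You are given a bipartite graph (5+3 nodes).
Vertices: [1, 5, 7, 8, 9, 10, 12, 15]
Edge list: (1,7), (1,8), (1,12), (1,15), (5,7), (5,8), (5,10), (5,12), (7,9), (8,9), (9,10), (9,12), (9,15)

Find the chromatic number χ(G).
χ(G) = 2

Clique number ω(G) = 2 (lower bound: χ ≥ ω).
The graph is bipartite (no odd cycle), so 2 colors suffice: χ(G) = 2.
A valid 2-coloring: color 1: [1, 5, 9]; color 2: [7, 8, 10, 12, 15].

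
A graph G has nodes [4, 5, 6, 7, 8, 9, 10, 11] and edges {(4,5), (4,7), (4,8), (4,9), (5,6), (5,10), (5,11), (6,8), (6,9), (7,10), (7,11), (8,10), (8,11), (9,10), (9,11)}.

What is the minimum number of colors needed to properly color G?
χ(G) = 2

Clique number ω(G) = 2 (lower bound: χ ≥ ω).
The graph is bipartite (no odd cycle), so 2 colors suffice: χ(G) = 2.
A valid 2-coloring: color 1: [5, 7, 8, 9]; color 2: [4, 6, 10, 11].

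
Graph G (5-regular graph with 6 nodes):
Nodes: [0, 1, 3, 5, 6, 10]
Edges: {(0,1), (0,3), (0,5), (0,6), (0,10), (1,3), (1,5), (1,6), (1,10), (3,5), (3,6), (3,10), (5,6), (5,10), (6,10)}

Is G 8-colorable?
Yes, G is 8-colorable

A valid 8-coloring: color 1: [10]; color 2: [3]; color 3: [1]; color 4: [6]; color 5: [0]; color 6: [5].
(χ(G) = 6 ≤ 8.)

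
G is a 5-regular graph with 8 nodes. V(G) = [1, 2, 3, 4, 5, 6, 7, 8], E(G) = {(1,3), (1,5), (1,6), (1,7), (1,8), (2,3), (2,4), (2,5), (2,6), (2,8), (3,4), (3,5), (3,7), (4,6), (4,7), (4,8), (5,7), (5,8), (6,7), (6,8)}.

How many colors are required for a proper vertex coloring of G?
χ(G) = 4

Clique number ω(G) = 4 (lower bound: χ ≥ ω).
The clique on [1, 3, 5, 7] has size 4, forcing χ ≥ 4, and the coloring below uses 4 colors, so χ(G) = 4.
A valid 4-coloring: color 1: [1, 4]; color 2: [2, 7]; color 3: [5, 6]; color 4: [3, 8].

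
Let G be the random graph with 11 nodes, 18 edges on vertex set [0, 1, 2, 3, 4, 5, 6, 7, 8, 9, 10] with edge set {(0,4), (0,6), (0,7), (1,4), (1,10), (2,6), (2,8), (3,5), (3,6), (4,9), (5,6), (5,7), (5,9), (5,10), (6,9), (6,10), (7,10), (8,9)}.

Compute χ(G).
χ(G) = 3

Clique number ω(G) = 3 (lower bound: χ ≥ ω).
The clique on [5, 6, 9] has size 3, forcing χ ≥ 3, and the coloring below uses 3 colors, so χ(G) = 3.
A valid 3-coloring: color 1: [4, 6, 7, 8]; color 2: [0, 1, 2, 5]; color 3: [3, 9, 10].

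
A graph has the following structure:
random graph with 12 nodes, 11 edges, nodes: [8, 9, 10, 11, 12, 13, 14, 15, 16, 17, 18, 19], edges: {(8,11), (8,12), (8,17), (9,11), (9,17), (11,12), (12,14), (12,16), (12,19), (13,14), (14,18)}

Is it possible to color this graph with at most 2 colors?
The clique on vertices [8, 11, 12] has size 3 > 2, so it alone needs 3 colors.

No, G is not 2-colorable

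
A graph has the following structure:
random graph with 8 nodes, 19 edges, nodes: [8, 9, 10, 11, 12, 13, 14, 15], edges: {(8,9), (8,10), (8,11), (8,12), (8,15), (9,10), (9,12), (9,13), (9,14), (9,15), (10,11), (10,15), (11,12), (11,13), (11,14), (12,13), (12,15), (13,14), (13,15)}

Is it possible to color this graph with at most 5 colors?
A valid 5-coloring: color 1: [9, 11]; color 2: [8, 13]; color 3: [10, 12, 14]; color 4: [15].
(χ(G) = 4 ≤ 5.)

Yes, G is 5-colorable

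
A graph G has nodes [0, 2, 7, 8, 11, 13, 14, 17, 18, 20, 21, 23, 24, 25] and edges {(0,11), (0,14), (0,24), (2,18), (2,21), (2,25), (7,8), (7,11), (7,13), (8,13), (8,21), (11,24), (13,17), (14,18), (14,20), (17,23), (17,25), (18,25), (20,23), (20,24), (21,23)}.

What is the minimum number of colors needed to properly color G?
Clique number ω(G) = 3 (lower bound: χ ≥ ω).
The clique on [0, 11, 24] has size 3, forcing χ ≥ 3, and the coloring below uses 3 colors, so χ(G) = 3.
A valid 3-coloring: color 1: [2, 8, 14, 23, 24]; color 2: [0, 7, 17, 18, 20, 21]; color 3: [11, 13, 25].

χ(G) = 3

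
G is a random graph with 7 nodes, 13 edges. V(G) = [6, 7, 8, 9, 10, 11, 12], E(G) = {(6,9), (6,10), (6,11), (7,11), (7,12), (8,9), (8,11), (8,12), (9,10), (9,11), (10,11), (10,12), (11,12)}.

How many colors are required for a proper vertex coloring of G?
Clique number ω(G) = 4 (lower bound: χ ≥ ω).
The clique on [6, 9, 10, 11] has size 4, forcing χ ≥ 4, and the coloring below uses 4 colors, so χ(G) = 4.
A valid 4-coloring: color 1: [11]; color 2: [7, 8, 10]; color 3: [9, 12]; color 4: [6].

χ(G) = 4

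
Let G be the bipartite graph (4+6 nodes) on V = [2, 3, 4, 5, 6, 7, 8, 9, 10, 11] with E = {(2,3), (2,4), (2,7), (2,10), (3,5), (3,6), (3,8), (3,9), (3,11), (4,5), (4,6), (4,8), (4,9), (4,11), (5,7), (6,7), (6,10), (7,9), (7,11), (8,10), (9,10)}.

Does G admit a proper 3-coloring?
Yes, G is 3-colorable

A valid 3-coloring: color 1: [3, 4, 7, 10]; color 2: [2, 5, 6, 8, 9, 11].
(χ(G) = 2 ≤ 3.)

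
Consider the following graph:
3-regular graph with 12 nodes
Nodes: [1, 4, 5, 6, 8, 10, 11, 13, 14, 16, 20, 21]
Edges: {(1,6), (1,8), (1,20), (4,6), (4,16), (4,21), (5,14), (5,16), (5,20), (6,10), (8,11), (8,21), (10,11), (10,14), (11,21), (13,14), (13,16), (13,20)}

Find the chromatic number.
Clique number ω(G) = 3 (lower bound: χ ≥ ω).
The clique on [8, 11, 21] has size 3, forcing χ ≥ 3, and the coloring below uses 3 colors, so χ(G) = 3.
A valid 3-coloring: color 1: [6, 8, 14, 16, 20]; color 2: [1, 5, 10, 13, 21]; color 3: [4, 11].

χ(G) = 3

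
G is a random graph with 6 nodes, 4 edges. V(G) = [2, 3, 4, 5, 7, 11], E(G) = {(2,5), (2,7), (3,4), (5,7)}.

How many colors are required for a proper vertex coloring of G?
χ(G) = 3

Clique number ω(G) = 3 (lower bound: χ ≥ ω).
The clique on [2, 5, 7] has size 3, forcing χ ≥ 3, and the coloring below uses 3 colors, so χ(G) = 3.
A valid 3-coloring: color 1: [2, 4, 11]; color 2: [3, 5]; color 3: [7].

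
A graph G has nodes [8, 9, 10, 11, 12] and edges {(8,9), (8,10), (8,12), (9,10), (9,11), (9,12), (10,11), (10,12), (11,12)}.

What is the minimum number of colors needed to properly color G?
χ(G) = 4

Clique number ω(G) = 4 (lower bound: χ ≥ ω).
The clique on [8, 9, 10, 12] has size 4, forcing χ ≥ 4, and the coloring below uses 4 colors, so χ(G) = 4.
A valid 4-coloring: color 1: [9]; color 2: [10]; color 3: [12]; color 4: [8, 11].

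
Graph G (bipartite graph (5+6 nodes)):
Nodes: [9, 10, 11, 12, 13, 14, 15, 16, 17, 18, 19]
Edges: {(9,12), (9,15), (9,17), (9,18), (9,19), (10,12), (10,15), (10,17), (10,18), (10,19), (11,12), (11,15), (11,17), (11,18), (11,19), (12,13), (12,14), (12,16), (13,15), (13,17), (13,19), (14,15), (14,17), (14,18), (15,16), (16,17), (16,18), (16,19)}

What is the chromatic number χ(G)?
χ(G) = 2

Clique number ω(G) = 2 (lower bound: χ ≥ ω).
The graph is bipartite (no odd cycle), so 2 colors suffice: χ(G) = 2.
A valid 2-coloring: color 1: [12, 15, 17, 18, 19]; color 2: [9, 10, 11, 13, 14, 16].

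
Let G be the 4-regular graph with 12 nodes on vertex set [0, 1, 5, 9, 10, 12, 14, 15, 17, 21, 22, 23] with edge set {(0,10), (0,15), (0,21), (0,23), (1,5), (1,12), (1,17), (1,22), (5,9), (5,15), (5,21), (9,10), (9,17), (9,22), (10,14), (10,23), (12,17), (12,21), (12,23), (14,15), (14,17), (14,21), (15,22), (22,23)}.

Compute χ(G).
Clique number ω(G) = 3 (lower bound: χ ≥ ω).
The clique on [0, 10, 23] has size 3, forcing χ ≥ 3, and the coloring below uses 3 colors, so χ(G) = 3.
A valid 3-coloring: color 1: [1, 9, 15, 21, 23]; color 2: [5, 10, 17, 22]; color 3: [0, 12, 14].

χ(G) = 3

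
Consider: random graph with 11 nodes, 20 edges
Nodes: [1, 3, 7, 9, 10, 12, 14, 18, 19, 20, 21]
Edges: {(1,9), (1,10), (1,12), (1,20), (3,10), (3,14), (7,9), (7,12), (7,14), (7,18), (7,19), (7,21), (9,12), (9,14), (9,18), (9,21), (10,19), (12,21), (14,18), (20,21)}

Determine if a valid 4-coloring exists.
Yes, G is 4-colorable

A valid 4-coloring: color 1: [1, 3, 7]; color 2: [9, 10, 20]; color 3: [12, 14, 19]; color 4: [18, 21].
(χ(G) = 4 ≤ 4.)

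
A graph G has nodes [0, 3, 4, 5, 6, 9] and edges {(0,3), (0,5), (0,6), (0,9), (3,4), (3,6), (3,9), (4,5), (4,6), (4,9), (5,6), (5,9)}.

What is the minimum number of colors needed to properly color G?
χ(G) = 3

Clique number ω(G) = 3 (lower bound: χ ≥ ω).
The clique on [0, 3, 9] has size 3, forcing χ ≥ 3, and the coloring below uses 3 colors, so χ(G) = 3.
A valid 3-coloring: color 1: [6, 9]; color 2: [3, 5]; color 3: [0, 4].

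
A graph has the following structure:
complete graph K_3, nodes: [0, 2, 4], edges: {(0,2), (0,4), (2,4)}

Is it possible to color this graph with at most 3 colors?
A valid 3-coloring: color 1: [0]; color 2: [4]; color 3: [2].
(χ(G) = 3 ≤ 3.)

Yes, G is 3-colorable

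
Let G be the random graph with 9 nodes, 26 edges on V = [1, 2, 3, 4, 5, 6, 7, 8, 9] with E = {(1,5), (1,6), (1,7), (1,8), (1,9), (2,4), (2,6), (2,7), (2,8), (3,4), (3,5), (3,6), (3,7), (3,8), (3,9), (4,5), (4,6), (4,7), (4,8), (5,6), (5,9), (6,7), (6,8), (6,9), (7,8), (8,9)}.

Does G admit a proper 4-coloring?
The clique on vertices [2, 4, 6, 7, 8] has size 5 > 4, so it alone needs 5 colors.

No, G is not 4-colorable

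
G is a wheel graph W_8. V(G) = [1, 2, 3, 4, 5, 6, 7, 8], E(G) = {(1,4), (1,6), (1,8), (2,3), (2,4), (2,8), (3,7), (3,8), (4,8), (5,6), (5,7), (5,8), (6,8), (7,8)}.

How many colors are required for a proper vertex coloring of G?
Clique number ω(G) = 3 (lower bound: χ ≥ ω).
Odd cycle [6, 1, 4, 2, 3, 7, 5] needs 3 colors (χ ≥ 3).
Vertex 8 is adjacent to every vertex of [1, 2, 3, 4, 5, 6, 7], which already need 3 colors among themselves, so 8 needs a new color (χ ≥ 4).
The coloring below uses 4 colors, so χ(G) = 4.
A valid 4-coloring: color 1: [8]; color 2: [4, 6, 7]; color 3: [1, 2, 5]; color 4: [3].

χ(G) = 4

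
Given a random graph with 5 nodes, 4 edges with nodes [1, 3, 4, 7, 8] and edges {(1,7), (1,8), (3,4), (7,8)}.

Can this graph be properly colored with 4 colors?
Yes, G is 4-colorable

A valid 4-coloring: color 1: [4, 8]; color 2: [1, 3]; color 3: [7].
(χ(G) = 3 ≤ 4.)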